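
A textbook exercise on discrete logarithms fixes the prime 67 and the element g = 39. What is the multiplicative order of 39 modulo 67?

By Lagrange's theorem, ord_67(39) divides φ(67) = 67 − 1 = 66 = 2 · 3 · 11.
Divisors of 66: 1, 2, 3, 6, 11, 22, 33, 66.
Evaluate successive powers at the divisors of 66:
39^1 ≡ 39 (mod 67)
39^2 ≡ 47 (mod 67)
39^3 ≡ 24 (mod 67)
39^6 ≡ 40 (mod 67)
39^11 ≡ 29 (mod 67)
39^22 ≡ 37 (mod 67)
39^33 ≡ 1 (mod 67) ✓
Therefore the multiplicative order of 39 modulo 67 is 33.

33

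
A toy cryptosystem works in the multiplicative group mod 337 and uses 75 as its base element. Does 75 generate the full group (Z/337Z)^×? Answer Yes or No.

φ(337) = 337 − 1 = 336 = 2^4 · 3 · 7.
Test 75^(336/q) mod 337 for each prime factor q of 336:
75^168 ≡ 1 (mod 337)  [q = 2: ≡ 1 ✗]
75^112 ≡ 208 (mod 337)  [q = 3: ≢ 1 ✓]
75^48 ≡ 295 (mod 337)  [q = 7: ≢ 1 ✓]
The check at q = 2 fails, so 75 generates a proper subgroup.

No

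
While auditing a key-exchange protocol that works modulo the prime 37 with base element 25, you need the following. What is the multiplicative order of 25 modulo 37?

18

ord(25) | φ(37) = 37 − 1 = 36 = 2^2 · 3^2.
Divisors of 36: 1, 2, 3, 4, 6, 9, 12, 18, 36.
Test each divisor d:
25^1 ≡ 25
25^2 ≡ 33
25^3 ≡ 11
25^4 ≡ 16
25^6 ≡ 10
25^9 ≡ 36
25^12 ≡ 26
25^18 ≡ 1
Therefore the multiplicative order of 25 modulo 37 is 18.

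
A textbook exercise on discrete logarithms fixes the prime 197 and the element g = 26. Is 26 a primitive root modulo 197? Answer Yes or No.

φ(197) = 197 − 1 = 196 = 2^2 · 7^2.
It suffices to check that the order of 26 is not a proper divisor of 196: compute 26^(196/q) for q ∈ {2, 7}.
26^98 ≡ 1 (mod 197)  [q = 2: ≡ 1 ✗]
26^28 ≡ 114 (mod 197)  [q = 7: ≢ 1 ✓]
Since 26^98 ≡ 1, the order of 26 divides 98 < 196, so 26 is not a primitive root.

No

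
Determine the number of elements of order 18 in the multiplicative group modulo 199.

6

φ(199) = 199 − 1 = 198 = 2 · 3^2 · 11.
(Z/199Z)^× is cyclic (|G| = 198); a cyclic group of order m has exactly φ(d) elements of each order d | m, and none otherwise.
18 = 2 · 3^2 divides 198, and φ(18) = 6.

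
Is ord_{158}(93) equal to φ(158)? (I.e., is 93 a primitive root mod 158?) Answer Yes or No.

No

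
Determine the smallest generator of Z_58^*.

3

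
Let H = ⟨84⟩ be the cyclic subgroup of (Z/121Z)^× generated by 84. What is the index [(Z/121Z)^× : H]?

1

ord(84) | φ(121) = φ(11^2) = 11·(11−1) = 110 = 2 · 5 · 11.
Divisors of 110: 1, 2, 5, 10, 11, 22, 55, 110.
Test each divisor d:
84^1 ≡ 84
84^2 ≡ 38
84^5 ≡ 54
84^10 ≡ 12
84^11 ≡ 40
84^22 ≡ 27
84^55 ≡ 120
84^110 ≡ 1
Thus |⟨84⟩| = ord(84) = 110.
Index = |(Z/121Z)^×| / |⟨84⟩| = 110 / 110 = 1.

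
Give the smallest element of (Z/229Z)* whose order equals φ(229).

φ(229) = 229 − 1 = 228 = 2^2 · 3 · 19.
g is a primitive root iff g^(228/q) ≢ 1 (mod 229) for each prime q ∈ {2, 3, 19}.
g = 2: 2^114 ≡ 228; 2^76 ≡ 1 — hits 1, so not a primitive root.
g = 3: 3^114 ≡ 1 — hits 1, so not a primitive root.
g = 4: 4^114 ≡ 1 — hits 1, so not a primitive root.
g = 5: 5^114 ≡ 1 — hits 1, so not a primitive root.
g = 6: 6^114 ≡ 228; 6^76 ≡ 134; 6^12 ≡ 165 — none is 1, so 6 is a primitive root.
The smallest primitive root modulo 229 is 6.

6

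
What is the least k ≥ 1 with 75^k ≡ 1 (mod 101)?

ord(75) | φ(101) = 101 − 1 = 100 = 2^2 · 5^2.
Divisors of 100: 1, 2, 4, 5, 10, 20, 25, 50, 100.
Compute 75^d (mod 101) for the divisors d until we hit 1:
75^1 ≡ 75
75^2 ≡ 70
75^4 ≡ 52
75^5 ≡ 62
75^10 ≡ 6
75^20 ≡ 36
75^25 ≡ 10
75^50 ≡ 100
75^100 ≡ 1
Hence ord(75) = 100.

100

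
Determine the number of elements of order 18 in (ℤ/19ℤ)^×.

6

φ(19) = 19 − 1 = 18 = 2 · 3^2.
(Z/19Z)^× is cyclic (|G| = 18); a cyclic group of order m has exactly φ(d) elements of each order d | m, and none otherwise.
18 = 2 · 3^2 divides 18, and φ(18) = 6.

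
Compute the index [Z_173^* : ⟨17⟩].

1

By Lagrange's theorem, ord_173(17) divides φ(173) = 173 − 1 = 172 = 2^2 · 43.
Divisors of 172: 1, 2, 4, 43, 86, 172.
Test each divisor d:
17^1 ≡ 17
17^2 ≡ 116
17^4 ≡ 135
17^43 ≡ 80
17^86 ≡ 172
17^172 ≡ 1
Thus |⟨17⟩| = ord(17) = 172.
Index = |(Z/173Z)^×| / |⟨17⟩| = 172 / 172 = 1.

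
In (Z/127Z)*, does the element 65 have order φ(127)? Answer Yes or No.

φ(127) = 127 − 1 = 126 = 2 · 3^2 · 7.
Test 65^(126/q) mod 127 for each prime factor q of 126:
65^63 ≡ 126 (mod 127)  [q = 2: ≢ 1 ✓]
65^42 ≡ 107 (mod 127)  [q = 3: ≢ 1 ✓]
65^18 ≡ 32 (mod 127)  [q = 7: ≢ 1 ✓]
Every test exponent gives a nontrivial residue, hence 65 generates the full group.

Yes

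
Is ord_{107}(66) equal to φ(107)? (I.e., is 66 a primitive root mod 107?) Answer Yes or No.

Yes

φ(107) = 107 − 1 = 106 = 2 · 53.
An element g generates (Z/107Z)^× iff g^(106/q) ≢ 1 (mod 107) for each prime q ∈ {2, 53}.
66^53 ≡ 106 (mod 107)  [q = 2: ≢ 1 ✓]
66^2 ≡ 76 (mod 107)  [q = 53: ≢ 1 ✓]
Every test exponent gives a nontrivial residue, hence 66 generates the full group.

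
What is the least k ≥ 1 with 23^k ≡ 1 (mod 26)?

The order of 23 must divide φ(26) = φ(2)·φ(13) = 1·12 = 12 = 2^2 · 3.
Divisors of 12: 1, 2, 3, 4, 6, 12.
Check 23^d mod 26 for each divisor in increasing order:
23^1 ≡ 23
23^2 ≡ 9
23^3 ≡ 25
23^4 ≡ 3
23^6 ≡ 1
Hence ord(23) = 6.

6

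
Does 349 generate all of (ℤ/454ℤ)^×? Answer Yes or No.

No

φ(454) = φ(2)·φ(227) = 1·226 = 226 = 2 · 113.
Test 349^(226/q) mod 454 for each prime factor q of 226:
349^113 ≡ 1 (mod 454)  [q = 2: ≡ 1 ✗]
349^2 ≡ 129 (mod 454)  [q = 113: ≢ 1 ✓]
Since 349^113 ≡ 1, the order of 349 divides 113 < 226, so 349 is not a primitive root.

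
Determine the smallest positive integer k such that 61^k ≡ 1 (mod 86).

42

Since 61 ∈ (Z/86Z)^×, its order divides φ(86) = φ(2)·φ(43) = 1·42 = 42 = 2 · 3 · 7.
Divisors of 42: 1, 2, 3, 6, 7, 14, 21, 42.
Check 61^d mod 86 for each divisor in increasing order:
61^1 ≡ 61 (mod 86)
61^2 ≡ 23 (mod 86)
61^3 ≡ 27 (mod 86)
61^6 ≡ 41 (mod 86)
61^7 ≡ 7 (mod 86)
61^14 ≡ 49 (mod 86)
61^21 ≡ 85 (mod 86)
61^42 ≡ 1 (mod 86) ✓
The smallest such exponent is 42, so the order of 61 is 42.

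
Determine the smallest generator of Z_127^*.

φ(127) = 127 − 1 = 126 = 2 · 3^2 · 7.
Test candidates g = 2, 3, … against the prime factors q ∈ {2, 3, 7} of φ(127): g is a generator iff g^(126/q) ≢ 1 for every such q.
g = 2: 2^63 ≡ 1 — hits 1, so not a primitive root.
g = 3: 3^63 ≡ 126; 3^42 ≡ 107; 3^18 ≡ 4 — none is 1, so 3 is a primitive root.
Hence the least primitive root of 127 is 3.

3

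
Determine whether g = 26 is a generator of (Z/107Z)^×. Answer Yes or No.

Yes

φ(107) = 107 − 1 = 106 = 2 · 53.
It suffices to check that the order of 26 is not a proper divisor of 106: compute 26^(106/q) for q ∈ {2, 53}.
26^53 ≡ 106 (mod 107)  [q = 2: ≢ 1 ✓]
26^2 ≡ 34 (mod 107)  [q = 53: ≢ 1 ✓]
Every test exponent gives a nontrivial residue, hence 26 generates the full group.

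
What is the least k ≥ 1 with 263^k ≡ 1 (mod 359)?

Since 263 ∈ (Z/359Z)^×, its order divides φ(359) = 359 − 1 = 358 = 2 · 179.
Divisors of 358: 1, 2, 179, 358.
Evaluate successive powers at the divisors of 358:
263^1 ≡ 263 (mod 359)
263^2 ≡ 241 (mod 359)
263^179 ≡ 358 (mod 359)
263^358 ≡ 1 (mod 359) ✓
Hence ord(263) = 358.

358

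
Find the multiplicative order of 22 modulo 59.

29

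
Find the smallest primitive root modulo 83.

2

φ(83) = 83 − 1 = 82 = 2 · 41.
Test candidates g = 2, 3, … against the prime factors q ∈ {2, 41} of φ(83): g is a generator iff g^(82/q) ≢ 1 for every such q.
g = 2: 2^41 ≡ 82; 2^2 ≡ 4 — none is 1, so 2 is a primitive root.
So 2 is the smallest generator of (Z/83Z)^×.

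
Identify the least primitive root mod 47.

5

φ(47) = 47 − 1 = 46 = 2 · 23.
Test candidates g = 2, 3, … against the prime factors q ∈ {2, 23} of φ(47): g is a generator iff g^(46/q) ≢ 1 for every such q.
g = 2: 2^23 ≡ 1 — hits 1, so not a primitive root.
g = 3: 3^23 ≡ 1 — hits 1, so not a primitive root.
g = 4: 4^23 ≡ 1 — hits 1, so not a primitive root.
g = 5: 5^23 ≡ 46; 5^2 ≡ 25 — none is 1, so 5 is a primitive root.
So 5 is the smallest generator of (Z/47Z)^×.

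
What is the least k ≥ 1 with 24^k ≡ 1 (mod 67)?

11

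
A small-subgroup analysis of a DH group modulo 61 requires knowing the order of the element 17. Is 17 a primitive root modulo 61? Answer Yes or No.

Yes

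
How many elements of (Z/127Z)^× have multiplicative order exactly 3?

2

φ(127) = 127 − 1 = 126 = 2 · 3^2 · 7.
Since (Z/127Z)^× is cyclic of order 126, the number of elements of order d is φ(d) when d | 126 and 0 otherwise.
3 | 126, and φ(3) = 3 − 1 = 2.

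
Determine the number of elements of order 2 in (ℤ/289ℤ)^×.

1

φ(289) = φ(17^2) = 17·(17−1) = 272 = 2^4 · 17.
(Z/289Z)^× is cyclic (|G| = 272); a cyclic group of order m has exactly φ(d) elements of each order d | m, and none otherwise.
2 | 272, and φ(2) = 2 − 1 = 1.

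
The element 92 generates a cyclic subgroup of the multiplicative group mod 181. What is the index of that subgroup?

5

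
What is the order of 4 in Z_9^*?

3

By Lagrange's theorem, ord_9(4) divides φ(9) = φ(3^2) = 3·(3−1) = 6 = 2 · 3.
Divisors of 6: 1, 2, 3, 6.
Check 4^d mod 9 for each divisor in increasing order:
4^1 ≡ 4 (mod 9)
4^2 ≡ 7 (mod 9)
4^3 ≡ 1 (mod 9) ✓
Hence ord(4) = 3.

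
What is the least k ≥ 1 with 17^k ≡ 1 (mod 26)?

Since 17 ∈ (Z/26Z)^×, its order divides φ(26) = φ(2)·φ(13) = 1·12 = 12 = 2^2 · 3.
Divisors of 12: 1, 2, 3, 4, 6, 12.
Test each divisor d:
17^1 ≡ 17 (mod 26)
17^2 ≡ 3 (mod 26)
17^3 ≡ 25 (mod 26)
17^4 ≡ 9 (mod 26)
17^6 ≡ 1 (mod 26) ✓
So ord_26(17) = 6.

6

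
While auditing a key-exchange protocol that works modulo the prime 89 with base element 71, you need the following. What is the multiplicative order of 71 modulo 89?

By Lagrange's theorem, ord_89(71) divides φ(89) = 89 − 1 = 88 = 2^3 · 11.
Divisors of 88: 1, 2, 4, 8, 11, 22, 44, 88.
Check 71^d mod 89 for each divisor in increasing order:
71^1 ≡ 71
71^2 ≡ 57
71^4 ≡ 45
71^8 ≡ 67
71^11 ≡ 55
71^22 ≡ 88
71^44 ≡ 1
The smallest such exponent is 44, so the order of 71 is 44.

44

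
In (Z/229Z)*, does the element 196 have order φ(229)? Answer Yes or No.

φ(229) = 229 − 1 = 228 = 2^2 · 3 · 19.
196 is a primitive root mod 229 iff 196^(φ(229)/q) ≢ 1 for every prime q | φ(229), i.e. q ∈ {2, 3, 19}.
196^114 ≡ 1 (mod 229)  [q = 2: ≡ 1 ✗]
196^76 ≡ 134 (mod 229)  [q = 3: ≢ 1 ✓]
196^12 ≡ 42 (mod 229)  [q = 19: ≢ 1 ✓]
Since 196^114 ≡ 1, the order of 196 divides 114 < 228, so 196 is not a primitive root.

No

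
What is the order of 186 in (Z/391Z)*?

22

ord(186) | φ(391) = φ(17·23) = (17−1)·(23−1) = 16·22 = 352 = 2^5 · 11.
Divisors of 352: 1, 2, 4, 8, 11, 16, 22, 32, 44, 88, 176, 352.
Check 186^d mod 391 for each divisor in increasing order:
186^1 ≡ 186 (mod 391)
186^2 ≡ 188 (mod 391)
186^4 ≡ 154 (mod 391)
186^8 ≡ 256 (mod 391)
186^11 ≡ 254 (mod 391)
186^16 ≡ 239 (mod 391)
186^22 ≡ 1 (mod 391) ✓
Therefore the multiplicative order of 186 modulo 391 is 22.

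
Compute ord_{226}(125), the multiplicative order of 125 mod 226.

112

The order of 125 must divide φ(226) = φ(2)·φ(113) = 1·112 = 112 = 2^4 · 7.
Divisors of 112: 1, 2, 4, 7, 8, 14, 16, 28, 56, 112.
Evaluate successive powers at the divisors of 112:
125^1 ≡ 125 (mod 226)
125^2 ≡ 31 (mod 226)
125^4 ≡ 57 (mod 226)
125^7 ≡ 73 (mod 226)
125^8 ≡ 85 (mod 226)
125^14 ≡ 131 (mod 226)
125^16 ≡ 219 (mod 226)
125^28 ≡ 211 (mod 226)
125^56 ≡ 225 (mod 226)
125^112 ≡ 1 (mod 226) ✓
Therefore the multiplicative order of 125 modulo 226 is 112.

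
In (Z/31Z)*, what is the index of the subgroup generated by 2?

6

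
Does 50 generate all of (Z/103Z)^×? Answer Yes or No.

No

φ(103) = 103 − 1 = 102 = 2 · 3 · 17.
An element g generates (Z/103Z)^× iff g^(102/q) ≢ 1 (mod 103) for each prime q ∈ {2, 3, 17}.
50^51 ≡ 1 (mod 103)  [q = 2: ≡ 1 ✗]
50^34 ≡ 56 (mod 103)  [q = 3: ≢ 1 ✓]
50^6 ≡ 13 (mod 103)  [q = 17: ≢ 1 ✓]
Since 50^51 ≡ 1, the order of 50 divides 51 < 102, so 50 is not a primitive root.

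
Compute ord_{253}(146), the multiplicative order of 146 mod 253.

55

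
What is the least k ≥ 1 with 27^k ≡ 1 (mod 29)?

28

By Lagrange's theorem, ord_29(27) divides φ(29) = 29 − 1 = 28 = 2^2 · 7.
Divisors of 28: 1, 2, 4, 7, 14, 28.
Check 27^d mod 29 for each divisor in increasing order:
27^1 ≡ 27 (mod 29)
27^2 ≡ 4 (mod 29)
27^4 ≡ 16 (mod 29)
27^7 ≡ 17 (mod 29)
27^14 ≡ 28 (mod 29)
27^28 ≡ 1 (mod 29) ✓
Hence ord(27) = 28.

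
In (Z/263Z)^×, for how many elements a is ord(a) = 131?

130

φ(263) = 263 − 1 = 262 = 2 · 131.
(Z/263Z)^× is cyclic (|G| = 262); a cyclic group of order m has exactly φ(d) elements of each order d | m, and none otherwise.
131 | 262, and φ(131) = 131 − 1 = 130.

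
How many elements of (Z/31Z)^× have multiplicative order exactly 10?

4

φ(31) = 31 − 1 = 30 = 2 · 3 · 5.
Since (Z/31Z)^× is cyclic of order 30, the number of elements of order d is φ(d) when d | 30 and 0 otherwise.
10 = 2 · 5 divides 30, and φ(10) = 4.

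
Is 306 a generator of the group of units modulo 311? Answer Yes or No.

φ(311) = 311 − 1 = 310 = 2 · 5 · 31.
It suffices to check that the order of 306 is not a proper divisor of 310: compute 306^(310/q) for q ∈ {2, 5, 31}.
306^155 ≡ 310 (mod 311)  [q = 2: ≢ 1 ✓]
306^62 ≡ 36 (mod 311)  [q = 5: ≢ 1 ✓]
306^10 ≡ 225 (mod 311)  [q = 31: ≢ 1 ✓]
All checks pass, so 306 has order 310 and is a primitive root modulo 311.

Yes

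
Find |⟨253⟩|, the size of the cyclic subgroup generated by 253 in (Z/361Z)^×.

171

By Lagrange's theorem, ord_361(253) divides φ(361) = φ(19^2) = 19·(19−1) = 342 = 2 · 3^2 · 19.
Divisors of 342: 1, 2, 3, 6, 9, 18, 19, 38, 57, 114, 171, 342.
Test each divisor d:
253^1 ≡ 253 (mod 361)
253^2 ≡ 112 (mod 361)
253^3 ≡ 178 (mod 361)
253^6 ≡ 277 (mod 361)
253^9 ≡ 210 (mod 361)
253^18 ≡ 58 (mod 361)
253^19 ≡ 234 (mod 361)
253^38 ≡ 245 (mod 361)
253^57 ≡ 292 (mod 361)
253^114 ≡ 68 (mod 361)
253^171 ≡ 1 (mod 361) ✓
Hence ord(253) = 171.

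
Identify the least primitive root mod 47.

5

φ(47) = 47 − 1 = 46 = 2 · 23.
Test candidates g = 2, 3, … against the prime factors q ∈ {2, 23} of φ(47): g is a generator iff g^(46/q) ≢ 1 for every such q.
g = 2: 2^23 ≡ 1 — hits 1, so not a primitive root.
g = 3: 3^23 ≡ 1 — hits 1, so not a primitive root.
g = 4: 4^23 ≡ 1 — hits 1, so not a primitive root.
g = 5: 5^23 ≡ 46; 5^2 ≡ 25 — none is 1, so 5 is a primitive root.
The smallest primitive root modulo 47 is 5.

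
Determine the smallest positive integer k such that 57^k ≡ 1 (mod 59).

29

By Lagrange's theorem, ord_59(57) divides φ(59) = 59 − 1 = 58 = 2 · 29.
Divisors of 58: 1, 2, 29, 58.
Test each divisor d:
57^1 ≡ 57
57^2 ≡ 4
57^29 ≡ 1
The smallest such exponent is 29, so the order of 57 is 29.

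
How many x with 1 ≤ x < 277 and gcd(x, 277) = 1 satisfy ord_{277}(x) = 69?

φ(277) = 277 − 1 = 276 = 2^2 · 3 · 23.
Since (Z/277Z)^× is cyclic of order 276, the number of elements of order d is φ(d) when d | 276 and 0 otherwise.
69 = 3 · 23 divides 276, and φ(69) = 44.

44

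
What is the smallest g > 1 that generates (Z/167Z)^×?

5

φ(167) = 167 − 1 = 166 = 2 · 83.
Test candidates g = 2, 3, … against the prime factors q ∈ {2, 83} of φ(167): g is a generator iff g^(166/q) ≢ 1 for every such q.
g = 2: 2^83 ≡ 1 — hits 1, so not a primitive root.
g = 3: 3^83 ≡ 1 — hits 1, so not a primitive root.
g = 4: 4^83 ≡ 1 — hits 1, so not a primitive root.
g = 5: 5^83 ≡ 166; 5^2 ≡ 25 — none is 1, so 5 is a primitive root.
Hence the least primitive root of 167 is 5.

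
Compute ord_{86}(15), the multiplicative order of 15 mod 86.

21

The order of 15 must divide φ(86) = φ(2)·φ(43) = 1·42 = 42 = 2 · 3 · 7.
Divisors of 42: 1, 2, 3, 6, 7, 14, 21, 42.
Compute 15^d (mod 86) for the divisors d until we hit 1:
15^1 ≡ 15 (mod 86)
15^2 ≡ 53 (mod 86)
15^3 ≡ 21 (mod 86)
15^6 ≡ 11 (mod 86)
15^7 ≡ 79 (mod 86)
15^14 ≡ 49 (mod 86)
15^21 ≡ 1 (mod 86) ✓
Therefore the multiplicative order of 15 modulo 86 is 21.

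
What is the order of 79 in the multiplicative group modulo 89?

44

The order of 79 must divide φ(89) = 89 − 1 = 88 = 2^3 · 11.
Divisors of 88: 1, 2, 4, 8, 11, 22, 44, 88.
Compute 79^d (mod 89) for the divisors d until we hit 1:
79^1 ≡ 79 (mod 89)
79^2 ≡ 11 (mod 89)
79^4 ≡ 32 (mod 89)
79^8 ≡ 45 (mod 89)
79^11 ≡ 34 (mod 89)
79^22 ≡ 88 (mod 89)
79^44 ≡ 1 (mod 89) ✓
Hence ord(79) = 44.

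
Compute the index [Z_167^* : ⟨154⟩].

2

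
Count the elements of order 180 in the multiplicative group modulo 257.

0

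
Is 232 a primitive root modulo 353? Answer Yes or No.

No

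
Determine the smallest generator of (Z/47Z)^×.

5

φ(47) = 47 − 1 = 46 = 2 · 23.
g is a primitive root iff g^(46/q) ≢ 1 (mod 47) for each prime q ∈ {2, 23}.
g = 2: 2^23 ≡ 1 — hits 1, so not a primitive root.
g = 3: 3^23 ≡ 1 — hits 1, so not a primitive root.
g = 4: 4^23 ≡ 1 — hits 1, so not a primitive root.
g = 5: 5^23 ≡ 46; 5^2 ≡ 25 — none is 1, so 5 is a primitive root.
The smallest primitive root modulo 47 is 5.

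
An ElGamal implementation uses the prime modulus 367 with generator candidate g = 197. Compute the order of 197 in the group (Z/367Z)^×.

366

By Lagrange's theorem, ord_367(197) divides φ(367) = 367 − 1 = 366 = 2 · 3 · 61.
Divisors of 366: 1, 2, 3, 6, 61, 122, 183, 366.
Evaluate successive powers at the divisors of 366:
197^1 ≡ 197 (mod 367)
197^2 ≡ 274 (mod 367)
197^3 ≡ 29 (mod 367)
197^6 ≡ 107 (mod 367)
197^61 ≡ 84 (mod 367)
197^122 ≡ 83 (mod 367)
197^183 ≡ 366 (mod 367)
197^366 ≡ 1 (mod 367) ✓
Hence ord(197) = 366.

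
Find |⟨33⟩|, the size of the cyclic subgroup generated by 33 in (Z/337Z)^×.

336

ord(33) | φ(337) = 337 − 1 = 336 = 2^4 · 3 · 7.
Divisors of 336: 1, 2, 3, 4, 6, 7, 8, 12, 14, 16, 21, 24, 28, 42, 48, 56, 84, 112, 168, 336.
Evaluate successive powers at the divisors of 336:
33^1 ≡ 33
33^2 ≡ 78
33^3 ≡ 215
33^4 ≡ 18
33^6 ≡ 56
33^7 ≡ 163
33^8 ≡ 324
33^12 ≡ 103
33^14 ≡ 283
33^16 ≡ 169
33^21 ≡ 297
33^24 ≡ 162
33^28 ≡ 220
33^42 ≡ 252
33^48 ≡ 295
33^56 ≡ 209
33^84 ≡ 148
33^112 ≡ 208
33^168 ≡ 336
33^336 ≡ 1
So ord_337(33) = 336.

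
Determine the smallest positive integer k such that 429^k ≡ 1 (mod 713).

66

ord(429) | φ(713) = φ(23·31) = (23−1)·(31−1) = 22·30 = 660 = 2^2 · 3 · 5 · 11.
Divisors of 660: 1, 2, 3, 4, 5, 6, 10, 11, 12, 15, 20, 22, 30, 33, 44, 55, 60, 66, 110, 132, 165, 220, 330, 660.
Evaluate successive powers at the divisors of 660:
429^1 ≡ 429
429^2 ≡ 87
429^3 ≡ 247
429^4 ≡ 439
429^5 ≡ 99
429^6 ≡ 404
429^10 ≡ 532
429^11 ≡ 68
429^12 ≡ 652
429^15 ≡ 619
429^20 ≡ 676
429^22 ≡ 346
429^30 ≡ 280
429^33 ≡ 712
429^44 ≡ 645
429^55 ≡ 367
429^60 ≡ 683
429^66 ≡ 1
Therefore the multiplicative order of 429 modulo 713 is 66.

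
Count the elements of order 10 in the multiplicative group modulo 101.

4

φ(101) = 101 − 1 = 100 = 2^2 · 5^2.
(Z/101Z)^× is cyclic (|G| = 100); a cyclic group of order m has exactly φ(d) elements of each order d | m, and none otherwise.
10 = 2 · 5 divides 100, and φ(10) = 4.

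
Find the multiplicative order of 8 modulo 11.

10

By Lagrange's theorem, ord_11(8) divides φ(11) = 11 − 1 = 10 = 2 · 5.
Divisors of 10: 1, 2, 5, 10.
Compute 8^d (mod 11) for the divisors d until we hit 1:
8^1 ≡ 8
8^2 ≡ 9
8^5 ≡ 10
8^10 ≡ 1
Hence ord(8) = 10.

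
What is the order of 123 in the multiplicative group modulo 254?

14

Since 123 ∈ (Z/254Z)^×, its order divides φ(254) = φ(2)·φ(127) = 1·126 = 126 = 2 · 3^2 · 7.
Divisors of 126: 1, 2, 3, 6, 7, 9, 14, 18, 21, 42, 63, 126.
Test each divisor d:
123^1 ≡ 123 (mod 254)
123^2 ≡ 143 (mod 254)
123^3 ≡ 63 (mod 254)
123^6 ≡ 159 (mod 254)
123^7 ≡ 253 (mod 254)
123^9 ≡ 111 (mod 254)
123^14 ≡ 1 (mod 254) ✓
The smallest such exponent is 14, so the order of 123 is 14.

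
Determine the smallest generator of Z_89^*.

3

φ(89) = 89 − 1 = 88 = 2^3 · 11.
g is a primitive root iff g^(88/q) ≢ 1 (mod 89) for each prime q ∈ {2, 11}.
g = 2: 2^44 ≡ 1 — hits 1, so not a primitive root.
g = 3: 3^44 ≡ 88; 3^8 ≡ 64 — none is 1, so 3 is a primitive root.
So 3 is the smallest generator of (Z/89Z)^×.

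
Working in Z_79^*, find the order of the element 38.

By Lagrange's theorem, ord_79(38) divides φ(79) = 79 − 1 = 78 = 2 · 3 · 13.
Divisors of 78: 1, 2, 3, 6, 13, 26, 39, 78.
Test each divisor d:
38^1 ≡ 38 (mod 79)
38^2 ≡ 22 (mod 79)
38^3 ≡ 46 (mod 79)
38^6 ≡ 62 (mod 79)
38^13 ≡ 1 (mod 79) ✓
Hence ord(38) = 13.

13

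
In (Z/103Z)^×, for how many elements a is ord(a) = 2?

φ(103) = 103 − 1 = 102 = 2 · 3 · 17.
(Z/103Z)^× is cyclic (|G| = 102); a cyclic group of order m has exactly φ(d) elements of each order d | m, and none otherwise.
2 | 102, and φ(2) = 2 − 1 = 1.

1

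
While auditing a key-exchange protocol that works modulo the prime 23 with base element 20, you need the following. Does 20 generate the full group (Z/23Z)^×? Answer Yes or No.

Yes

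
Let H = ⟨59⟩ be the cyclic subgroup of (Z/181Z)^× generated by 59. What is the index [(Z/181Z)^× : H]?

ord(59) | φ(181) = 181 − 1 = 180 = 2^2 · 3^2 · 5.
Divisors of 180: 1, 2, 3, 4, 5, 6, 9, 10, 12, 15, 18, 20, 30, 36, 45, 60, 90, 180.
Evaluate successive powers at the divisors of 180:
59^1 ≡ 59
59^2 ≡ 42
59^3 ≡ 125
59^4 ≡ 135
59^5 ≡ 1
So ord_181(59) = 5, hence |⟨59⟩| = 5.
Index = |(Z/181Z)^×| / |⟨59⟩| = 180 / 5 = 36.

36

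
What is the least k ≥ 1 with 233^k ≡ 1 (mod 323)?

ord(233) | φ(323) = φ(17·19) = (17−1)·(19−1) = 16·18 = 288 = 2^5 · 3^2.
Divisors of 288: 1, 2, 3, 4, 6, 8, 9, 12, 16, 18, 24, 32, 36, 48, 72, 96, 144, 288.
Evaluate successive powers at the divisors of 288:
233^1 ≡ 233
233^2 ≡ 25
233^3 ≡ 11
233^4 ≡ 302
233^6 ≡ 121
233^8 ≡ 118
233^9 ≡ 39
233^12 ≡ 106
233^16 ≡ 35
233^18 ≡ 229
233^24 ≡ 254
233^32 ≡ 256
233^36 ≡ 115
233^48 ≡ 239
233^72 ≡ 305
233^96 ≡ 273
233^144 ≡ 1
Therefore the multiplicative order of 233 modulo 323 is 144.

144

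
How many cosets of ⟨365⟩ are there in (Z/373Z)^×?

3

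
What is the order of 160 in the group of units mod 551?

The order of 160 must divide φ(551) = φ(19·29) = (19−1)·(29−1) = 18·28 = 504 = 2^3 · 3^2 · 7.
Divisors of 504: 1, 2, 3, 4, 6, 7, 8, 9, 12, 14, 18, 21, 24, 28, 36, 42, 56, 63, 72, 84, 126, 168, 252, 504.
Check 160^d mod 551 for each divisor in increasing order:
160^1 ≡ 160 (mod 551)
160^2 ≡ 254 (mod 551)
160^3 ≡ 417 (mod 551)
160^4 ≡ 49 (mod 551)
160^6 ≡ 324 (mod 551)
160^7 ≡ 46 (mod 551)
160^8 ≡ 197 (mod 551)
160^9 ≡ 113 (mod 551)
160^12 ≡ 286 (mod 551)
160^14 ≡ 463 (mod 551)
160^18 ≡ 96 (mod 551)
160^21 ≡ 360 (mod 551)
160^24 ≡ 248 (mod 551)
160^28 ≡ 30 (mod 551)
160^36 ≡ 400 (mod 551)
160^42 ≡ 115 (mod 551)
160^56 ≡ 349 (mod 551)
160^63 ≡ 75 (mod 551)
160^72 ≡ 210 (mod 551)
160^84 ≡ 1 (mod 551) ✓
So ord_551(160) = 84.

84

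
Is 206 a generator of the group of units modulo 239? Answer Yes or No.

φ(239) = 239 − 1 = 238 = 2 · 7 · 17.
An element g generates (Z/239Z)^× iff g^(238/q) ≢ 1 (mod 239) for each prime q ∈ {2, 7, 17}.
206^119 ≡ 238 (mod 239)  [q = 2: ≢ 1 ✓]
206^34 ≡ 24 (mod 239)  [q = 7: ≢ 1 ✓]
206^14 ≡ 6 (mod 239)  [q = 17: ≢ 1 ✓]
All checks pass, so 206 has order 238 and is a primitive root modulo 239.

Yes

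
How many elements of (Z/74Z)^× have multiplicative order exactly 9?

φ(74) = φ(2)·φ(37) = 1·36 = 36 = 2^2 · 3^2.
(Z/74Z)^× is cyclic (|G| = 36); a cyclic group of order m has exactly φ(d) elements of each order d | m, and none otherwise.
9 = 3^2 divides 36, and φ(9) = 6.

6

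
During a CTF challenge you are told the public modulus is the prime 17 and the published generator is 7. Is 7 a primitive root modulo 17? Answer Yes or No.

φ(17) = 17 − 1 = 16 = 2^4.
Test 7^(16/q) mod 17 for each prime factor q of 16:
7^8 ≡ 16 (mod 17)  [q = 2: ≢ 1 ✓]
All checks pass, so 7 has order 16 and is a primitive root modulo 17.

Yes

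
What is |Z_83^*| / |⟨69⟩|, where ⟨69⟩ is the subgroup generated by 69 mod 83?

2

The order of 69 must divide φ(83) = 83 − 1 = 82 = 2 · 41.
Divisors of 82: 1, 2, 41, 82.
Check 69^d mod 83 for each divisor in increasing order:
69^1 ≡ 69 (mod 83)
69^2 ≡ 30 (mod 83)
69^41 ≡ 1 (mod 83) ✓
So ord_83(69) = 41, hence |⟨69⟩| = 41.
Index = |(Z/83Z)^×| / |⟨69⟩| = 82 / 41 = 2.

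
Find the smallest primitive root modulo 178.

φ(178) = φ(2)·φ(89) = 1·88 = 88 = 2^3 · 11.
g is a primitive root iff g^(88/q) ≢ 1 (mod 178) for each prime q ∈ {2, 11}.
g = 2: gcd(2, 178) = 2 > 1, not a unit — skip.
g = 3: 3^44 ≡ 177; 3^8 ≡ 153 — none is 1, so 3 is a primitive root.
So 3 is the smallest generator of (Z/178Z)^×.

3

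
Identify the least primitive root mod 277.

5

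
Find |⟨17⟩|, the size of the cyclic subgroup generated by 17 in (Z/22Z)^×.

10

ord(17) | φ(22) = φ(2)·φ(11) = 1·10 = 10 = 2 · 5.
Divisors of 10: 1, 2, 5, 10.
Test each divisor d:
17^1 ≡ 17 (mod 22)
17^2 ≡ 3 (mod 22)
17^5 ≡ 21 (mod 22)
17^10 ≡ 1 (mod 22) ✓
So ord_22(17) = 10.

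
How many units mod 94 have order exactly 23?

φ(94) = φ(2)·φ(47) = 1·46 = 46 = 2 · 23.
Since (Z/94Z)^× is cyclic of order 46, the number of elements of order d is φ(d) when d | 46 and 0 otherwise.
23 | 46, and φ(23) = 23 − 1 = 22.

22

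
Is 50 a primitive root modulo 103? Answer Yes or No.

φ(103) = 103 − 1 = 102 = 2 · 3 · 17.
It suffices to check that the order of 50 is not a proper divisor of 102: compute 50^(102/q) for q ∈ {2, 3, 17}.
50^51 ≡ 1 (mod 103)  [q = 2: ≡ 1 ✗]
50^34 ≡ 56 (mod 103)  [q = 3: ≢ 1 ✓]
50^6 ≡ 13 (mod 103)  [q = 17: ≢ 1 ✓]
Since 50^51 ≡ 1, the order of 50 divides 51 < 102, so 50 is not a primitive root.

No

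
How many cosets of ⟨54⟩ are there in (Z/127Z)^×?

By Lagrange's theorem, ord_127(54) divides φ(127) = 127 − 1 = 126 = 2 · 3^2 · 7.
Divisors of 126: 1, 2, 3, 6, 7, 9, 14, 18, 21, 42, 63, 126.
Test each divisor d:
54^1 ≡ 54 (mod 127)
54^2 ≡ 122 (mod 127)
54^3 ≡ 111 (mod 127)
54^6 ≡ 2 (mod 127)
54^7 ≡ 108 (mod 127)
54^9 ≡ 95 (mod 127)
54^14 ≡ 107 (mod 127)
54^18 ≡ 8 (mod 127)
54^21 ≡ 126 (mod 127)
54^42 ≡ 1 (mod 127) ✓
The order of 54 is 42, so the subgroup it generates has 42 elements.
The index is φ(127) / ord(54) = 126 / 42 = 3.

3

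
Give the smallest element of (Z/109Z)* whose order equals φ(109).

φ(109) = 109 − 1 = 108 = 2^2 · 3^3.
Test candidates g = 2, 3, … against the prime factors q ∈ {2, 3} of φ(109): g is a generator iff g^(108/q) ≢ 1 for every such q.
g = 2: 2^54 ≡ 108; 2^36 ≡ 1 — hits 1, so not a primitive root.
g = 3: 3^54 ≡ 1 — hits 1, so not a primitive root.
g = 4: 4^54 ≡ 1 — hits 1, so not a primitive root.
g = 5: 5^54 ≡ 1 — hits 1, so not a primitive root.
g = 6: 6^54 ≡ 108; 6^36 ≡ 63 — none is 1, so 6 is a primitive root.
The smallest primitive root modulo 109 is 6.

6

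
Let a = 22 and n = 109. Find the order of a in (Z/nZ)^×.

Since 22 ∈ (Z/109Z)^×, its order divides φ(109) = 109 − 1 = 108 = 2^2 · 3^3.
Divisors of 108: 1, 2, 3, 4, 6, 9, 12, 18, 27, 36, 54, 108.
Evaluate successive powers at the divisors of 108:
22^1 ≡ 22
22^2 ≡ 48
22^3 ≡ 75
22^4 ≡ 15
22^6 ≡ 66
22^9 ≡ 45
22^12 ≡ 105
22^18 ≡ 63
22^27 ≡ 1
So ord_109(22) = 27.

27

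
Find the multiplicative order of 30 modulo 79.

78

Since 30 ∈ (Z/79Z)^×, its order divides φ(79) = 79 − 1 = 78 = 2 · 3 · 13.
Divisors of 78: 1, 2, 3, 6, 13, 26, 39, 78.
Test each divisor d:
30^1 ≡ 30
30^2 ≡ 31
30^3 ≡ 61
30^6 ≡ 8
30^13 ≡ 24
30^26 ≡ 23
30^39 ≡ 78
30^78 ≡ 1
The smallest such exponent is 78, so the order of 30 is 78.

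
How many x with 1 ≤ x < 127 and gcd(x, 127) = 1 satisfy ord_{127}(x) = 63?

36

φ(127) = 127 − 1 = 126 = 2 · 3^2 · 7.
In a cyclic group of order 126, there are φ(d) elements of order d for each divisor d of 126, and zero for non-divisors.
63 = 3^2 · 7 divides 126, and φ(63) = 36.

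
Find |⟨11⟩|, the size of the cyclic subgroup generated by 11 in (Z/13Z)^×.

Since 11 ∈ (Z/13Z)^×, its order divides φ(13) = 13 − 1 = 12 = 2^2 · 3.
Divisors of 12: 1, 2, 3, 4, 6, 12.
Evaluate successive powers at the divisors of 12:
11^1 ≡ 11 (mod 13)
11^2 ≡ 4 (mod 13)
11^3 ≡ 5 (mod 13)
11^4 ≡ 3 (mod 13)
11^6 ≡ 12 (mod 13)
11^12 ≡ 1 (mod 13) ✓
The smallest such exponent is 12, so the order of 11 is 12.

12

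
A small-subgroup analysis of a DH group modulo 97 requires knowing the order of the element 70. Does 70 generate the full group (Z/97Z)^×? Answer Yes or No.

No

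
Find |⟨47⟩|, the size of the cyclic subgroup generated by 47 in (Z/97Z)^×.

ord(47) | φ(97) = 97 − 1 = 96 = 2^5 · 3.
Divisors of 96: 1, 2, 3, 4, 6, 8, 12, 16, 24, 32, 48, 96.
Test each divisor d:
47^1 ≡ 47 (mod 97)
47^2 ≡ 75 (mod 97)
47^3 ≡ 33 (mod 97)
47^4 ≡ 96 (mod 97)
47^6 ≡ 22 (mod 97)
47^8 ≡ 1 (mod 97) ✓
Therefore the multiplicative order of 47 modulo 97 is 8.

8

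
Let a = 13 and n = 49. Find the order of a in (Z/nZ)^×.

The order of 13 must divide φ(49) = φ(7^2) = 7·(7−1) = 42 = 2 · 3 · 7.
Divisors of 42: 1, 2, 3, 6, 7, 14, 21, 42.
Compute 13^d (mod 49) for the divisors d until we hit 1:
13^1 ≡ 13 (mod 49)
13^2 ≡ 22 (mod 49)
13^3 ≡ 41 (mod 49)
13^6 ≡ 15 (mod 49)
13^7 ≡ 48 (mod 49)
13^14 ≡ 1 (mod 49) ✓
So ord_49(13) = 14.

14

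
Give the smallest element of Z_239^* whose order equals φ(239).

7

φ(239) = 239 − 1 = 238 = 2 · 7 · 17.
g is a primitive root iff g^(238/q) ≢ 1 (mod 239) for each prime q ∈ {2, 7, 17}.
g = 2: 2^119 ≡ 1 — hits 1, so not a primitive root.
g = 3: 3^119 ≡ 1 — hits 1, so not a primitive root.
g = 4: 4^119 ≡ 1 — hits 1, so not a primitive root.
g = 5: 5^119 ≡ 1 — hits 1, so not a primitive root.
g = 6: 6^119 ≡ 1 — hits 1, so not a primitive root.
g = 7: 7^119 ≡ 238; 7^34 ≡ 24; 7^14 ≡ 211 — none is 1, so 7 is a primitive root.
Hence the least primitive root of 239 is 7.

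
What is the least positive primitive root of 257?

3

φ(257) = 257 − 1 = 256 = 2^8.
Test candidates g = 2, 3, … against the prime factors q ∈ {2} of φ(257): g is a generator iff g^(256/q) ≢ 1 for every such q.
g = 2: 2^128 ≡ 1 — hits 1, so not a primitive root.
g = 3: 3^128 ≡ 256 — none is 1, so 3 is a primitive root.
Hence the least primitive root of 257 is 3.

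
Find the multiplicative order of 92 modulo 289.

By Lagrange's theorem, ord_289(92) divides φ(289) = φ(17^2) = 17·(17−1) = 272 = 2^4 · 17.
Divisors of 272: 1, 2, 4, 8, 16, 17, 34, 68, 136, 272.
Evaluate successive powers at the divisors of 272:
92^1 ≡ 92 (mod 289)
92^2 ≡ 83 (mod 289)
92^4 ≡ 242 (mod 289)
92^8 ≡ 186 (mod 289)
92^16 ≡ 205 (mod 289)
92^17 ≡ 75 (mod 289)
92^34 ≡ 134 (mod 289)
92^68 ≡ 38 (mod 289)
92^136 ≡ 288 (mod 289)
92^272 ≡ 1 (mod 289) ✓
So ord_289(92) = 272.

272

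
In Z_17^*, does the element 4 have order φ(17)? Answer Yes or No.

φ(17) = 17 − 1 = 16 = 2^4.
4 is a primitive root mod 17 iff 4^(φ(17)/q) ≢ 1 for every prime q | φ(17), i.e. q ∈ {2}.
4^8 ≡ 1 (mod 17)  [q = 2: ≡ 1 ✗]
Since 4^8 ≡ 1, the order of 4 divides 8 < 16, so 4 is not a primitive root.

No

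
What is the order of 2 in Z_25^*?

ord(2) | φ(25) = φ(5^2) = 5·(5−1) = 20 = 2^2 · 5.
Divisors of 20: 1, 2, 4, 5, 10, 20.
Compute 2^d (mod 25) for the divisors d until we hit 1:
2^1 ≡ 2 (mod 25)
2^2 ≡ 4 (mod 25)
2^4 ≡ 16 (mod 25)
2^5 ≡ 7 (mod 25)
2^10 ≡ 24 (mod 25)
2^20 ≡ 1 (mod 25) ✓
The smallest such exponent is 20, so the order of 2 is 20.

20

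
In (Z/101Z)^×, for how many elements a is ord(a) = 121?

0

φ(101) = 101 − 1 = 100 = 2^2 · 5^2.
Since (Z/101Z)^× is cyclic of order 100, the number of elements of order d is φ(d) when d | 100 and 0 otherwise.
Since 121 ∤ 100, the count is 0.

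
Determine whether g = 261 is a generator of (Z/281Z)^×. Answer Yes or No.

No

φ(281) = 281 − 1 = 280 = 2^3 · 5 · 7.
An element g generates (Z/281Z)^× iff g^(280/q) ≢ 1 (mod 281) for each prime q ∈ {2, 5, 7}.
261^140 ≡ 1 (mod 281)  [q = 2: ≡ 1 ✗]
261^56 ≡ 232 (mod 281)  [q = 5: ≢ 1 ✓]
261^40 ≡ 79 (mod 281)  [q = 7: ≢ 1 ✓]
Since 261^140 ≡ 1, the order of 261 divides 140 < 280, so 261 is not a primitive root.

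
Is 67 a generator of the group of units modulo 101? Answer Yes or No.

φ(101) = 101 − 1 = 100 = 2^2 · 5^2.
It suffices to check that the order of 67 is not a proper divisor of 100: compute 67^(100/q) for q ∈ {2, 5}.
67^50 ≡ 100 (mod 101)  [q = 2: ≢ 1 ✓]
67^20 ≡ 95 (mod 101)  [q = 5: ≢ 1 ✓]
All checks pass, so 67 has order 100 and is a primitive root modulo 101.

Yes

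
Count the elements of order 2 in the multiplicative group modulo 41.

φ(41) = 41 − 1 = 40 = 2^3 · 5.
(Z/41Z)^× is cyclic (|G| = 40); a cyclic group of order m has exactly φ(d) elements of each order d | m, and none otherwise.
2 | 40, and φ(2) = 2 − 1 = 1.

1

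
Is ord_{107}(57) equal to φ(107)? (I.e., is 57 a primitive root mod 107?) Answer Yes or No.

No

φ(107) = 107 − 1 = 106 = 2 · 53.
An element g generates (Z/107Z)^× iff g^(106/q) ≢ 1 (mod 107) for each prime q ∈ {2, 53}.
57^53 ≡ 1 (mod 107)  [q = 2: ≡ 1 ✗]
57^2 ≡ 39 (mod 107)  [q = 53: ≢ 1 ✓]
Since 57^53 ≡ 1, the order of 57 divides 53 < 106, so 57 is not a primitive root.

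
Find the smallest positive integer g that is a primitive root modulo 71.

φ(71) = 71 − 1 = 70 = 2 · 5 · 7.
Test candidates g = 2, 3, … against the prime factors q ∈ {2, 5, 7} of φ(71): g is a generator iff g^(70/q) ≢ 1 for every such q.
g = 2: 2^35 ≡ 1 — hits 1, so not a primitive root.
g = 3: 3^35 ≡ 1 — hits 1, so not a primitive root.
g = 4: 4^35 ≡ 1 — hits 1, so not a primitive root.
g = 5: 5^35 ≡ 1 — hits 1, so not a primitive root.
g = 6: 6^35 ≡ 1 — hits 1, so not a primitive root.
g = 7: 7^35 ≡ 70; 7^14 ≡ 54; 7^10 ≡ 45 — none is 1, so 7 is a primitive root.
Hence the least primitive root of 71 is 7.

7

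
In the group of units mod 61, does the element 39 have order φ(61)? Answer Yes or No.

No

φ(61) = 61 − 1 = 60 = 2^2 · 3 · 5.
39 is a primitive root mod 61 iff 39^(φ(61)/q) ≢ 1 for every prime q | φ(61), i.e. q ∈ {2, 3, 5}.
39^30 ≡ 1 (mod 61)  [q = 2: ≡ 1 ✗]
39^20 ≡ 47 (mod 61)  [q = 3: ≢ 1 ✓]
39^12 ≡ 9 (mod 61)  [q = 5: ≢ 1 ✓]
Since 39^30 ≡ 1, the order of 39 divides 30 < 60, so 39 is not a primitive root.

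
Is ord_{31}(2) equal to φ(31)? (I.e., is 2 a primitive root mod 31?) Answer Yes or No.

φ(31) = 31 − 1 = 30 = 2 · 3 · 5.
An element g generates (Z/31Z)^× iff g^(30/q) ≢ 1 (mod 31) for each prime q ∈ {2, 3, 5}.
2^15 ≡ 1 (mod 31)  [q = 2: ≡ 1 ✗]
2^10 ≡ 1 (mod 31)  [q = 3: ≡ 1 ✗]
2^6 ≡ 2 (mod 31)  [q = 5: ≢ 1 ✓]
Since 2^15 ≡ 1, the order of 2 divides 15 < 30, so 2 is not a primitive root.

No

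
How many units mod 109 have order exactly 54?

18

φ(109) = 109 − 1 = 108 = 2^2 · 3^3.
Since (Z/109Z)^× is cyclic of order 108, the number of elements of order d is φ(d) when d | 108 and 0 otherwise.
54 = 2 · 3^3 divides 108, and φ(54) = 18.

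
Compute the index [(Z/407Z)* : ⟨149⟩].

36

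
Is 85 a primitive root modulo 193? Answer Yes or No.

No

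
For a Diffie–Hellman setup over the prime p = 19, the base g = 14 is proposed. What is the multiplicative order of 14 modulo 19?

The order of 14 must divide φ(19) = 19 − 1 = 18 = 2 · 3^2.
Divisors of 18: 1, 2, 3, 6, 9, 18.
Check 14^d mod 19 for each divisor in increasing order:
14^1 ≡ 14
14^2 ≡ 6
14^3 ≡ 8
14^6 ≡ 7
14^9 ≡ 18
14^18 ≡ 1
The smallest such exponent is 18, so the order of 14 is 18.

18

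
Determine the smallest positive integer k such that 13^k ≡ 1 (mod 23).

11

The order of 13 must divide φ(23) = 23 − 1 = 22 = 2 · 11.
Divisors of 22: 1, 2, 11, 22.
Compute 13^d (mod 23) for the divisors d until we hit 1:
13^1 ≡ 13 (mod 23)
13^2 ≡ 8 (mod 23)
13^11 ≡ 1 (mod 23) ✓
Therefore the multiplicative order of 13 modulo 23 is 11.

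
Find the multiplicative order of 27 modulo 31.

ord(27) | φ(31) = 31 − 1 = 30 = 2 · 3 · 5.
Divisors of 30: 1, 2, 3, 5, 6, 10, 15, 30.
Evaluate successive powers at the divisors of 30:
27^1 ≡ 27 (mod 31)
27^2 ≡ 16 (mod 31)
27^3 ≡ 29 (mod 31)
27^5 ≡ 30 (mod 31)
27^6 ≡ 4 (mod 31)
27^10 ≡ 1 (mod 31) ✓
So ord_31(27) = 10.

10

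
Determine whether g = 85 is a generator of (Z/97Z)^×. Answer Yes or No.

No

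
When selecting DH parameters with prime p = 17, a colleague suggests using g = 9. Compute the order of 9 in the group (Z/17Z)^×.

Since 9 ∈ (Z/17Z)^×, its order divides φ(17) = 17 − 1 = 16 = 2^4.
Divisors of 16: 1, 2, 4, 8, 16.
Test each divisor d:
9^1 ≡ 9
9^2 ≡ 13
9^4 ≡ 16
9^8 ≡ 1
Therefore the multiplicative order of 9 modulo 17 is 8.

8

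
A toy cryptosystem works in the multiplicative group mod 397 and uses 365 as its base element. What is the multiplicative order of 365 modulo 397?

44

Since 365 ∈ (Z/397Z)^×, its order divides φ(397) = 397 − 1 = 396 = 2^2 · 3^2 · 11.
Divisors of 396: 1, 2, 3, 4, 6, 9, 11, 12, 18, 22, 33, 36, 44, 66, 99, 132, 198, 396.
Check 365^d mod 397 for each divisor in increasing order:
365^1 ≡ 365
365^2 ≡ 230
365^3 ≡ 183
365^4 ≡ 99
365^6 ≡ 141
365^9 ≡ 395
365^11 ≡ 334
365^12 ≡ 31
365^18 ≡ 4
365^22 ≡ 396
365^33 ≡ 63
365^36 ≡ 16
365^44 ≡ 1
Therefore the multiplicative order of 365 modulo 397 is 44.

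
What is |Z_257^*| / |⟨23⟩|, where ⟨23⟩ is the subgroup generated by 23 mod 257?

4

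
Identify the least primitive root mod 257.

φ(257) = 257 − 1 = 256 = 2^8.
g is a primitive root iff g^(256/q) ≢ 1 (mod 257) for each prime q ∈ {2}.
g = 2: 2^128 ≡ 1 — hits 1, so not a primitive root.
g = 3: 3^128 ≡ 256 — none is 1, so 3 is a primitive root.
Hence the least primitive root of 257 is 3.

3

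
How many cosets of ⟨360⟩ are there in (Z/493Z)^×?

28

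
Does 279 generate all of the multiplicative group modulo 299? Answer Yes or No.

No

299 = 13 · 23 is a product of two distinct odd primes, so (Z/299Z)^× ≅ (Z/13Z)^× × (Z/23Z)^× is not cyclic.
No primitive root modulo 299 exists; in particular 279 is not one.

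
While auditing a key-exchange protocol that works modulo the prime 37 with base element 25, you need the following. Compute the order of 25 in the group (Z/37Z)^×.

18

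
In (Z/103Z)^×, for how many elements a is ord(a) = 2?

1

φ(103) = 103 − 1 = 102 = 2 · 3 · 17.
(Z/103Z)^× is cyclic (|G| = 102); a cyclic group of order m has exactly φ(d) elements of each order d | m, and none otherwise.
2 | 102, and φ(2) = 2 − 1 = 1.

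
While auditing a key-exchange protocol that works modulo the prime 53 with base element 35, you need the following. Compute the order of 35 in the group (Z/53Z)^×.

52

Since 35 ∈ (Z/53Z)^×, its order divides φ(53) = 53 − 1 = 52 = 2^2 · 13.
Divisors of 52: 1, 2, 4, 13, 26, 52.
Evaluate successive powers at the divisors of 52:
35^1 ≡ 35
35^2 ≡ 6
35^4 ≡ 36
35^13 ≡ 30
35^26 ≡ 52
35^52 ≡ 1
So ord_53(35) = 52.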